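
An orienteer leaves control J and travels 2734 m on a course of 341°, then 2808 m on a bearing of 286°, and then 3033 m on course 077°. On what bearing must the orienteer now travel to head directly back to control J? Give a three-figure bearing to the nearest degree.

171°

Leg 1 (341°, 2734 m): east 2734 sin 341° = -890.10, north 2734 cos 341° = 2585.05
Leg 2 (286°, 2808 m): east 2808 sin 286° = -2699.22, north 2808 cos 286° = 773.99
Leg 3 (077°, 3033 m): east 3033 sin 77° = 2955.26, north 3033 cos 77° = 682.28
Net displacement: -634.06 east, 4041.31 north. Direction back to start is (634.06, -4041.31): bearing = atan2(634.06, -4041.31) mod 360° = 171.08° ≈ 171°.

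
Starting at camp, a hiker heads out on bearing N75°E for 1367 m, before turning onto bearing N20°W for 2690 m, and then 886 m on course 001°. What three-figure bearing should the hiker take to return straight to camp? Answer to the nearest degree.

186°

Leg 1 (N75°E, 1367 m): east 1367 sin 75° = 1320.42, north 1367 cos 75° = 353.81
Leg 2 (N20°W, 2690 m): east 2690 sin 340° = -920.03, north 2690 cos 340° = 2527.77
Leg 3 (001°, 886 m): east 886 sin 1° = 15.46, north 886 cos 1° = 885.87
Net displacement: 415.85 east, 3767.44 north. Direction back to start is (-415.85, -3767.44): bearing = atan2(-415.85, -3767.44) mod 360° = 186.30° ≈ 186°.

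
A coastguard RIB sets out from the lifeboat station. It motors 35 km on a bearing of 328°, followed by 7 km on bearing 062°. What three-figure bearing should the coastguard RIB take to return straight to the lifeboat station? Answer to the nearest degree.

159°

Leg 1 (328°, 35 km): east 35 sin 328° = -18.55, north 35 cos 328° = 29.68
Leg 2 (062°, 7 km): east 7 sin 62° = 6.18, north 7 cos 62° = 3.29
Net displacement: -12.37 east, 32.97 north. Direction back to start is (12.37, -32.97): bearing = atan2(12.37, -32.97) mod 360° = 159.44° ≈ 159°.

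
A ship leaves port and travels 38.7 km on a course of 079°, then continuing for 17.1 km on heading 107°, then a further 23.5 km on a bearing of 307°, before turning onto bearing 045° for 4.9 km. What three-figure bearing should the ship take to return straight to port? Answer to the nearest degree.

Leg 1 (079°, 38.7 km): east 38.7 sin 79° = 37.99, north 38.7 cos 79° = 7.38
Leg 2 (107°, 17.1 km): east 17.1 sin 107° = 16.35, north 17.1 cos 107° = -5.00
Leg 3 (307°, 23.5 km): east 23.5 sin 307° = -18.77, north 23.5 cos 307° = 14.14
Leg 4 (045°, 4.9 km): east 4.9 sin 45° = 3.46, north 4.9 cos 45° = 3.46
Net displacement: 39.04 east, 19.99 north. Direction back to start is (-39.04, -19.99): bearing = atan2(-39.04, -19.99) mod 360° = 242.88° ≈ 243°.

243°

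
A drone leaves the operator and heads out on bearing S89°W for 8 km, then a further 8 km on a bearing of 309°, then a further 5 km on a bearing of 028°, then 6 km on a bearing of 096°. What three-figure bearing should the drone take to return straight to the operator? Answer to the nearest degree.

146°

Leg 1 (S89°W, 8 km): east 8 sin 269° = -8.00, north 8 cos 269° = -0.14
Leg 2 (309°, 8 km): east 8 sin 309° = -6.22, north 8 cos 309° = 5.03
Leg 3 (028°, 5 km): east 5 sin 28° = 2.35, north 5 cos 28° = 4.41
Leg 4 (096°, 6 km): east 6 sin 96° = 5.97, north 6 cos 96° = -0.63
Net displacement: -5.90 east, 8.68 north. Direction back to start is (5.90, -8.68): bearing = atan2(5.90, -8.68) mod 360° = 145.80° ≈ 146°.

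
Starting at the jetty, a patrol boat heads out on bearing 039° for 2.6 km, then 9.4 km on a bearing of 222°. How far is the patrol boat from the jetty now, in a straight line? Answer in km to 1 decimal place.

6.8 km

Leg 1 (039°, 2.6 km): east 2.6 sin 39° = 1.64, north 2.6 cos 39° = 2.02
Leg 2 (222°, 9.4 km): east 9.4 sin 222° = -6.29, north 9.4 cos 222° = -6.99
Net: -4.65 east, -4.96 north. Distance = √((-4.65)² + (-4.96)²) = 6.805 km.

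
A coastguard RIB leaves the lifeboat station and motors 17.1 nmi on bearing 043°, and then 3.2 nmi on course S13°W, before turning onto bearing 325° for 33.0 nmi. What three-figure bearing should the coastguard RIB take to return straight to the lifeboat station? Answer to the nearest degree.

Leg 1 (043°, 17.1 nmi): east 17.1 sin 43° = 11.66, north 17.1 cos 43° = 12.51
Leg 2 (S13°W, 3.2 nmi): east 3.2 sin 193° = -0.72, north 3.2 cos 193° = -3.12
Leg 3 (325°, 33.0 nmi): east 33.0 sin 325° = -18.93, north 33.0 cos 325° = 27.03
Net displacement: -7.99 east, 36.42 north. Direction back to start is (7.99, -36.42): bearing = atan2(7.99, -36.42) mod 360° = 167.63° ≈ 168°.

168°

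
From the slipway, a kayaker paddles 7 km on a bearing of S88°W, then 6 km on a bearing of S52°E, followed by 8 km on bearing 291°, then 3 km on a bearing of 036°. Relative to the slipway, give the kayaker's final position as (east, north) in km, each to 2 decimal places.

Leg 1 (S88°W, 7 km): east 7 sin 268° = -7.00, north 7 cos 268° = -0.24
Leg 2 (S52°E, 6 km): east 6 sin 128° = 4.73, north 6 cos 128° = -3.69
Leg 3 (291°, 8 km): east 8 sin 291° = -7.47, north 8 cos 291° = 2.87
Leg 4 (036°, 3 km): east 3 sin 36° = 1.76, north 3 cos 36° = 2.43
Summing: -7.97 km east, 1.36 km north → (-7.97, 1.36).

(-7.97, 1.36)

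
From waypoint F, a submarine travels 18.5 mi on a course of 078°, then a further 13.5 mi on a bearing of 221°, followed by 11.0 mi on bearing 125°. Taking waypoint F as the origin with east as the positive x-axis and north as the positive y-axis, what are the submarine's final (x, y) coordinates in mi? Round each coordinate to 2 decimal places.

(18.25, -12.65)

Leg 1 (078°, 18.5 mi): east 18.5 sin 78° = 18.10, north 18.5 cos 78° = 3.85
Leg 2 (221°, 13.5 mi): east 13.5 sin 221° = -8.86, north 13.5 cos 221° = -10.19
Leg 3 (125°, 11.0 mi): east 11.0 sin 125° = 9.01, north 11.0 cos 125° = -6.31
Summing: 18.25 mi east, -12.65 mi north → (18.25, -12.65).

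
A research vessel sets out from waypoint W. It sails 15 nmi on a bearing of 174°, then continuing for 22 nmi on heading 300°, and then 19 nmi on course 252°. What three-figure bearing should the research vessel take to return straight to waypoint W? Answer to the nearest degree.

075°

Leg 1 (174°, 15 nmi): east 15 sin 174° = 1.57, north 15 cos 174° = -14.92
Leg 2 (300°, 22 nmi): east 22 sin 300° = -19.05, north 22 cos 300° = 11.00
Leg 3 (252°, 19 nmi): east 19 sin 252° = -18.07, north 19 cos 252° = -5.87
Net displacement: -35.55 east, -9.79 north. Direction back to start is (35.55, 9.79): bearing = atan2(35.55, 9.79) mod 360° = 74.61° ≈ 075°.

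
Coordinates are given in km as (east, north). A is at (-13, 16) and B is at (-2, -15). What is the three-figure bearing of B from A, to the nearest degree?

160°

Δeast = -2 − -13 = 11.00; Δnorth = -15 − 16 = -31.00.
Bearing = atan2(Δeast, Δnorth) mod 360° = 160.46° ≈ 160°.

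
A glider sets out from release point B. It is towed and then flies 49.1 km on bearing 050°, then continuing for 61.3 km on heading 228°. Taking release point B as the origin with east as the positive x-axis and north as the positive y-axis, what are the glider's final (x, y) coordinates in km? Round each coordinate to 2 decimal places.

Leg 1 (050°, 49.1 km): east 49.1 sin 50° = 37.61, north 49.1 cos 50° = 31.56
Leg 2 (228°, 61.3 km): east 61.3 sin 228° = -45.55, north 61.3 cos 228° = -41.02
Summing: -7.94 km east, -9.46 km north → (-7.94, -9.46).

(-7.94, -9.46)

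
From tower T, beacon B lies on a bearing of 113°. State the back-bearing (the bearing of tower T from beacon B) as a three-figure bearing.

293°

Back-bearing = 113° + 180° = 293°.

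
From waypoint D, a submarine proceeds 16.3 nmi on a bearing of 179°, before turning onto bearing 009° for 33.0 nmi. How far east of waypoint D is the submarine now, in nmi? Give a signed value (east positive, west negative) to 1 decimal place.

Leg 1 (179°, 16.3 nmi): east 16.3 sin 179° = 0.28, north 16.3 cos 179° = -16.30
Leg 2 (009°, 33.0 nmi): east 33.0 sin 9° = 5.16, north 33.0 cos 9° = 32.59
Net east component: 5.45 nmi.

5.4 nmi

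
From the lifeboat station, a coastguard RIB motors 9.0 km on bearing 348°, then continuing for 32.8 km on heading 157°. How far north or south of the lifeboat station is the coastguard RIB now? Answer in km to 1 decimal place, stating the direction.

21.4 km south

Leg 1 (348°, 9.0 km): east 9.0 sin 348° = -1.87, north 9.0 cos 348° = 8.80
Leg 2 (157°, 32.8 km): east 32.8 sin 157° = 12.82, north 32.8 cos 157° = -30.19
Net north component: -21.39 km.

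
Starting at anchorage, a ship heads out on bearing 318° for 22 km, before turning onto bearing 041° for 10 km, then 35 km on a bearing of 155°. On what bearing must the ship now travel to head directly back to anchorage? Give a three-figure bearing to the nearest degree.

320°

Leg 1 (318°, 22 km): east 22 sin 318° = -14.72, north 22 cos 318° = 16.35
Leg 2 (041°, 10 km): east 10 sin 41° = 6.56, north 10 cos 41° = 7.55
Leg 3 (155°, 35 km): east 35 sin 155° = 14.79, north 35 cos 155° = -31.72
Net displacement: 6.63 east, -7.82 north. Direction back to start is (-6.63, 7.82): bearing = atan2(-6.63, 7.82) mod 360° = 319.72° ≈ 320°.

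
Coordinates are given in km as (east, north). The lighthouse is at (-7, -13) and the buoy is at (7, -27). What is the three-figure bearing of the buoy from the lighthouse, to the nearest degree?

Δeast = 7 − -7 = 14.00; Δnorth = -27 − -13 = -14.00.
Bearing = atan2(Δeast, Δnorth) mod 360° = 135.00° ≈ 135°.

135°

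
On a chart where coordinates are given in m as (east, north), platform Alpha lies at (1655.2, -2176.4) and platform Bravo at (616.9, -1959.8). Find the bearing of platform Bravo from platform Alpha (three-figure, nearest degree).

282°

Δeast = 616.9 − 1655.2 = -1038.30; Δnorth = -1959.8 − -2176.4 = 216.60.
Bearing = atan2(Δeast, Δnorth) mod 360° = 281.78° ≈ 282°.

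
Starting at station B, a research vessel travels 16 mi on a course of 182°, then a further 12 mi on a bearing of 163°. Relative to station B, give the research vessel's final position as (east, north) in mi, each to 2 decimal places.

Leg 1 (182°, 16 mi): east 16 sin 182° = -0.56, north 16 cos 182° = -15.99
Leg 2 (163°, 12 mi): east 12 sin 163° = 3.51, north 12 cos 163° = -11.48
Summing: 2.95 mi east, -27.47 mi north → (2.95, -27.47).

(2.95, -27.47)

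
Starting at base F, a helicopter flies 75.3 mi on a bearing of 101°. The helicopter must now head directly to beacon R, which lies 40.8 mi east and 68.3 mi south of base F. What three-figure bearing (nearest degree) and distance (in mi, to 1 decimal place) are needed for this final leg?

212°, 63.3 mi

Leg 1 (101°, 75.3 mi): east 75.3 sin 101° = 73.92, north 75.3 cos 101° = -14.37
Current position: (73.92, -14.37). Target: (40.8, -68.3). Remaining: Δeast = -33.12, Δnorth = -53.93.
Bearing = atan2(-33.12, -53.93) mod 360° = 211.55°; distance = √((-33.12)² + (-53.93)²) = 63.288 mi.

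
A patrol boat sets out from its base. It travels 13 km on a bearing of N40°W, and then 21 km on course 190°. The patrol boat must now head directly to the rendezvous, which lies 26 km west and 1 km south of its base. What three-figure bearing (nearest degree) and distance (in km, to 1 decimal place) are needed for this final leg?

Leg 1 (N40°W, 13 km): east 13 sin 320° = -8.36, north 13 cos 320° = 9.96
Leg 2 (190°, 21 km): east 21 sin 190° = -3.65, north 21 cos 190° = -20.68
Current position: (-12.00, -10.72). Target: (-26, -1). Remaining: Δeast = -14.00, Δnorth = 9.72.
Bearing = atan2(-14.00, 9.72) mod 360° = 304.78°; distance = √((-14.00)² + (9.72)²) = 17.042 km.

305°, 17.0 km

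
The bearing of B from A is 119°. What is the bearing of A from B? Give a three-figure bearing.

Back-bearing = 119° + 180° = 299°.

299°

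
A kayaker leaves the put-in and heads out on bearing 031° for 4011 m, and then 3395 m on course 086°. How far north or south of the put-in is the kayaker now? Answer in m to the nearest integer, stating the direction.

Leg 1 (031°, 4011 m): east 4011 sin 31° = 2065.82, north 4011 cos 31° = 3438.10
Leg 2 (086°, 3395 m): east 3395 sin 86° = 3386.73, north 3395 cos 86° = 236.82
Net north component: 3674.92 m.

3675 m north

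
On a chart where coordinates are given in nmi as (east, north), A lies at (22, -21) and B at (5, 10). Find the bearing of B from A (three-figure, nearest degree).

331°

Δeast = 5 − 22 = -17.00; Δnorth = 10 − -21 = 31.00.
Bearing = atan2(Δeast, Δnorth) mod 360° = 331.26° ≈ 331°.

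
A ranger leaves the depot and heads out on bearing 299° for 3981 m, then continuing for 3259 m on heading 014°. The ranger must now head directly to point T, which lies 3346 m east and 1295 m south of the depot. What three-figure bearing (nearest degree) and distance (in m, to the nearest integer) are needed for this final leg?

Leg 1 (299°, 3981 m): east 3981 sin 299° = -3481.86, north 3981 cos 299° = 1930.03
Leg 2 (014°, 3259 m): east 3259 sin 14° = 788.42, north 3259 cos 14° = 3162.19
Current position: (-2693.44, 5092.22). Target: (3346, -1295). Remaining: Δeast = 6039.44, Δnorth = -6387.22.
Bearing = atan2(6039.44, -6387.22) mod 360° = 136.60°; distance = √((6039.44)² + (-6387.22)²) = 8790.415 m.

137°, 8790 m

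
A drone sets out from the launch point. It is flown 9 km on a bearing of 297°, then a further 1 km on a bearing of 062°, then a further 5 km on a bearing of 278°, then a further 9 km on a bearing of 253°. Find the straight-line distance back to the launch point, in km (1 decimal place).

Leg 1 (297°, 9 km): east 9 sin 297° = -8.02, north 9 cos 297° = 4.09
Leg 2 (062°, 1 km): east 1 sin 62° = 0.88, north 1 cos 62° = 0.47
Leg 3 (278°, 5 km): east 5 sin 278° = -4.95, north 5 cos 278° = 0.70
Leg 4 (253°, 9 km): east 9 sin 253° = -8.61, north 9 cos 253° = -2.63
Net: -20.69 east, 2.62 north. Distance = √((-20.69)² + (2.62)²) = 20.859 km.

20.9 km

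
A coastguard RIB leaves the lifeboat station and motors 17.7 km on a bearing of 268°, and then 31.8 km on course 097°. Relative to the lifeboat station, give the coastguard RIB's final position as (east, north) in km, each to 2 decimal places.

(13.87, -4.49)

Leg 1 (268°, 17.7 km): east 17.7 sin 268° = -17.69, north 17.7 cos 268° = -0.62
Leg 2 (097°, 31.8 km): east 31.8 sin 97° = 31.56, north 31.8 cos 97° = -3.88
Summing: 13.87 km east, -4.49 km north → (13.87, -4.49).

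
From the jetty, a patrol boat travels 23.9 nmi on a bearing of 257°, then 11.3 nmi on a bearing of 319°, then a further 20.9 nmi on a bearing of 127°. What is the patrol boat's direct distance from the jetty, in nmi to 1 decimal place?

Leg 1 (257°, 23.9 nmi): east 23.9 sin 257° = -23.29, north 23.9 cos 257° = -5.38
Leg 2 (319°, 11.3 nmi): east 11.3 sin 319° = -7.41, north 11.3 cos 319° = 8.53
Leg 3 (127°, 20.9 nmi): east 20.9 sin 127° = 16.69, north 20.9 cos 127° = -12.58
Net: -14.01 east, -9.43 north. Distance = √((-14.01)² + (-9.43)²) = 16.885 nmi.

16.9 nmi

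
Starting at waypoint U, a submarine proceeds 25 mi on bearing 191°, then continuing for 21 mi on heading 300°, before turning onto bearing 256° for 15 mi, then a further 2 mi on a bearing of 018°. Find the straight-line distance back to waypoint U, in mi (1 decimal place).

40.1 mi

Leg 1 (191°, 25 mi): east 25 sin 191° = -4.77, north 25 cos 191° = -24.54
Leg 2 (300°, 21 mi): east 21 sin 300° = -18.19, north 21 cos 300° = 10.50
Leg 3 (256°, 15 mi): east 15 sin 256° = -14.55, north 15 cos 256° = -3.63
Leg 4 (018°, 2 mi): east 2 sin 18° = 0.62, north 2 cos 18° = 1.90
Net: -36.89 east, -15.77 north. Distance = √((-36.89)² + (-15.77)²) = 40.121 mi.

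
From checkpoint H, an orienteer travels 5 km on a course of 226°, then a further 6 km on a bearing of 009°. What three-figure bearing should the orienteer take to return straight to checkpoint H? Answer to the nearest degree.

Leg 1 (226°, 5 km): east 5 sin 226° = -3.60, north 5 cos 226° = -3.47
Leg 2 (009°, 6 km): east 6 sin 9° = 0.94, north 6 cos 9° = 5.93
Net displacement: -2.66 east, 2.45 north. Direction back to start is (2.66, -2.45): bearing = atan2(2.66, -2.45) mod 360° = 132.70° ≈ 133°.

133°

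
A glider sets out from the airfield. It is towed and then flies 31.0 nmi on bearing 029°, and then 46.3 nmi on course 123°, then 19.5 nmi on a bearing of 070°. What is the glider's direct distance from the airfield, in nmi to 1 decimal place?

Leg 1 (029°, 31.0 nmi): east 31.0 sin 29° = 15.03, north 31.0 cos 29° = 27.11
Leg 2 (123°, 46.3 nmi): east 46.3 sin 123° = 38.83, north 46.3 cos 123° = -25.22
Leg 3 (070°, 19.5 nmi): east 19.5 sin 70° = 18.32, north 19.5 cos 70° = 6.67
Net: 72.18 east, 8.57 north. Distance = √((72.18)² + (8.57)²) = 72.690 nmi.

72.7 nmi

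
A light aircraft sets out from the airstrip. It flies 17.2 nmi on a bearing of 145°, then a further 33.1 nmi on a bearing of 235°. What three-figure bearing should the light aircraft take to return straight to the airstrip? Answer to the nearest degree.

Leg 1 (145°, 17.2 nmi): east 17.2 sin 145° = 9.87, north 17.2 cos 145° = -14.09
Leg 2 (235°, 33.1 nmi): east 33.1 sin 235° = -27.11, north 33.1 cos 235° = -18.99
Net displacement: -17.25 east, -33.07 north. Direction back to start is (17.25, 33.07): bearing = atan2(17.25, 33.07) mod 360° = 27.54° ≈ 028°.

028°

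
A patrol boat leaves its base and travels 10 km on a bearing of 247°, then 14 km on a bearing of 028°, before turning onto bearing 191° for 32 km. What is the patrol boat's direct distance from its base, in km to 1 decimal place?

Leg 1 (247°, 10 km): east 10 sin 247° = -9.21, north 10 cos 247° = -3.91
Leg 2 (028°, 14 km): east 14 sin 28° = 6.57, north 14 cos 28° = 12.36
Leg 3 (191°, 32 km): east 32 sin 191° = -6.11, north 32 cos 191° = -31.41
Net: -8.74 east, -22.96 north. Distance = √((-8.74)² + (-22.96)²) = 24.565 km.

24.6 km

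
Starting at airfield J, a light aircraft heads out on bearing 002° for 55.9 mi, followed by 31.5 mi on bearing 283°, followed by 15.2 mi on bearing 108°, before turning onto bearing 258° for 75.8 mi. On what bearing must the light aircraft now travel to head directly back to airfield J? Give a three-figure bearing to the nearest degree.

116°

Leg 1 (002°, 55.9 mi): east 55.9 sin 2° = 1.95, north 55.9 cos 2° = 55.87
Leg 2 (283°, 31.5 mi): east 31.5 sin 283° = -30.69, north 31.5 cos 283° = 7.09
Leg 3 (108°, 15.2 mi): east 15.2 sin 108° = 14.46, north 15.2 cos 108° = -4.70
Leg 4 (258°, 75.8 mi): east 75.8 sin 258° = -74.14, north 75.8 cos 258° = -15.76
Net displacement: -88.43 east, 42.50 north. Direction back to start is (88.43, -42.50): bearing = atan2(88.43, -42.50) mod 360° = 115.67° ≈ 116°.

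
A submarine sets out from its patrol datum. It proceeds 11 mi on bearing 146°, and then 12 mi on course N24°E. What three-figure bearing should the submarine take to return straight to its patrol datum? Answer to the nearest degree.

Leg 1 (146°, 11 mi): east 11 sin 146° = 6.15, north 11 cos 146° = -9.12
Leg 2 (N24°E, 12 mi): east 12 sin 24° = 4.88, north 12 cos 24° = 10.96
Net displacement: 11.03 east, 1.84 north. Direction back to start is (-11.03, -1.84): bearing = atan2(-11.03, -1.84) mod 360° = 260.52° ≈ 261°.

261°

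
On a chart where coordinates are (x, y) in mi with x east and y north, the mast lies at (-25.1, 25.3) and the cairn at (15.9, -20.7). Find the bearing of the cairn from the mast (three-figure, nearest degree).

138°

Δeast = 15.9 − -25.1 = 41.00; Δnorth = -20.7 − 25.3 = -46.00.
Bearing = atan2(Δeast, Δnorth) mod 360° = 138.29° ≈ 138°.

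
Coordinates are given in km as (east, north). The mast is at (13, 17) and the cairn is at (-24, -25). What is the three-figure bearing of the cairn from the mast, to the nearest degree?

Δeast = -24 − 13 = -37.00; Δnorth = -25 − 17 = -42.00.
Bearing = atan2(Δeast, Δnorth) mod 360° = 221.38° ≈ 221°.

221°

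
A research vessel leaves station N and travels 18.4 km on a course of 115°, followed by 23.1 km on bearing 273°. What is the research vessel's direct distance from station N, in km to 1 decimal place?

9.2 km

Leg 1 (115°, 18.4 km): east 18.4 sin 115° = 16.68, north 18.4 cos 115° = -7.78
Leg 2 (273°, 23.1 km): east 23.1 sin 273° = -23.07, north 23.1 cos 273° = 1.21
Net: -6.39 east, -6.57 north. Distance = √((-6.39)² + (-6.57)²) = 9.165 km.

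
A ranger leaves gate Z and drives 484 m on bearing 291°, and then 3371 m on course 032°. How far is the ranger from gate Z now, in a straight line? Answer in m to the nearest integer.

Leg 1 (291°, 484 m): east 484 sin 291° = -451.85, north 484 cos 291° = 173.45
Leg 2 (032°, 3371 m): east 3371 sin 32° = 1786.36, north 3371 cos 32° = 2858.77
Net: 1334.50 east, 3032.22 north. Distance = √((1334.50)² + (3032.22)²) = 3312.893 m.

3313 m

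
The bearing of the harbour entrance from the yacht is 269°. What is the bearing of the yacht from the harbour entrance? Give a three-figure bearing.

Back-bearing = 269° − 180° = 089°.

089°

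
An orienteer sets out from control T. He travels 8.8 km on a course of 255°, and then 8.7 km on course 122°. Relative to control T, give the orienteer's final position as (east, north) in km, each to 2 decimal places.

(-1.12, -6.89)

Leg 1 (255°, 8.8 km): east 8.8 sin 255° = -8.50, north 8.8 cos 255° = -2.28
Leg 2 (122°, 8.7 km): east 8.7 sin 122° = 7.38, north 8.7 cos 122° = -4.61
Summing: -1.12 km east, -6.89 km north → (-1.12, -6.89).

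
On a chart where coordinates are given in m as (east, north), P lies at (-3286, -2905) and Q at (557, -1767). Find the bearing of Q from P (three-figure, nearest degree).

Δeast = 557 − -3286 = 3843.00; Δnorth = -1767 − -2905 = 1138.00.
Bearing = atan2(Δeast, Δnorth) mod 360° = 73.50° ≈ 074°.

074°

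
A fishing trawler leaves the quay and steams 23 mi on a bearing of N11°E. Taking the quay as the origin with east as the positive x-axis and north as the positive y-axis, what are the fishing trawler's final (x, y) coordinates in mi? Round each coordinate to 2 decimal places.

(4.39, 22.58)

Leg 1 (N11°E, 23 mi): east 23 sin 11° = 4.39, north 23 cos 11° = 22.58
Summing: 4.39 mi east, 22.58 mi north → (4.39, 22.58).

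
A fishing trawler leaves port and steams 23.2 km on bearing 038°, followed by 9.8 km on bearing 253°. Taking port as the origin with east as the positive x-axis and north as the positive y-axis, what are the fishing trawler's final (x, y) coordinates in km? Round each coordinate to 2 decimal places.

(4.91, 15.42)

Leg 1 (038°, 23.2 km): east 23.2 sin 38° = 14.28, north 23.2 cos 38° = 18.28
Leg 2 (253°, 9.8 km): east 9.8 sin 253° = -9.37, north 9.8 cos 253° = -2.87
Summing: 4.91 km east, 15.42 km north → (4.91, 15.42).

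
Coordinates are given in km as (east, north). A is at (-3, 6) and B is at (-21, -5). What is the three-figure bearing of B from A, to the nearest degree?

239°

Δeast = -21 − -3 = -18.00; Δnorth = -5 − 6 = -11.00.
Bearing = atan2(Δeast, Δnorth) mod 360° = 238.57° ≈ 239°.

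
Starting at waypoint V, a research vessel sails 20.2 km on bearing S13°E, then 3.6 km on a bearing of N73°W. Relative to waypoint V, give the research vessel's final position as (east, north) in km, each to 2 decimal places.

Leg 1 (S13°E, 20.2 km): east 20.2 sin 167° = 4.54, north 20.2 cos 167° = -19.68
Leg 2 (N73°W, 3.6 km): east 3.6 sin 287° = -3.44, north 3.6 cos 287° = 1.05
Summing: 1.10 km east, -18.63 km north → (1.10, -18.63).

(1.10, -18.63)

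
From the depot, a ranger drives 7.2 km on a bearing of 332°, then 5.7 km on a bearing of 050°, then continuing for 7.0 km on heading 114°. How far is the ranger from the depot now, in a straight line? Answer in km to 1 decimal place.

Leg 1 (332°, 7.2 km): east 7.2 sin 332° = -3.38, north 7.2 cos 332° = 6.36
Leg 2 (050°, 5.7 km): east 5.7 sin 50° = 4.37, north 5.7 cos 50° = 3.66
Leg 3 (114°, 7.0 km): east 7.0 sin 114° = 6.39, north 7.0 cos 114° = -2.85
Net: 7.38 east, 7.17 north. Distance = √((7.38)² + (7.17)²) = 10.293 km.

10.3 km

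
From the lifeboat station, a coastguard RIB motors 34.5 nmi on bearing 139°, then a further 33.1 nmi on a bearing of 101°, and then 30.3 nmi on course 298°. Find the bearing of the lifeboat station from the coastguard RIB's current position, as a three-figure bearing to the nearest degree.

303°

Leg 1 (139°, 34.5 nmi): east 34.5 sin 139° = 22.63, north 34.5 cos 139° = -26.04
Leg 2 (101°, 33.1 nmi): east 33.1 sin 101° = 32.49, north 33.1 cos 101° = -6.32
Leg 3 (298°, 30.3 nmi): east 30.3 sin 298° = -26.75, north 30.3 cos 298° = 14.22
Net displacement: 28.37 east, -18.13 north. Direction back to start is (-28.37, 18.13): bearing = atan2(-28.37, 18.13) mod 360° = 302.58° ≈ 303°.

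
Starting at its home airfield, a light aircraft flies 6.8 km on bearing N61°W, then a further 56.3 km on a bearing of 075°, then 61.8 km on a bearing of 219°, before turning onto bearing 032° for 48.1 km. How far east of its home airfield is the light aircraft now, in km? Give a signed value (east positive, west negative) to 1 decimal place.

35.0 km

Leg 1 (N61°W, 6.8 km): east 6.8 sin 299° = -5.95, north 6.8 cos 299° = 3.30
Leg 2 (075°, 56.3 km): east 56.3 sin 75° = 54.38, north 56.3 cos 75° = 14.57
Leg 3 (219°, 61.8 km): east 61.8 sin 219° = -38.89, north 61.8 cos 219° = -48.03
Leg 4 (032°, 48.1 km): east 48.1 sin 32° = 25.49, north 48.1 cos 32° = 40.79
Net east component: 35.03 km.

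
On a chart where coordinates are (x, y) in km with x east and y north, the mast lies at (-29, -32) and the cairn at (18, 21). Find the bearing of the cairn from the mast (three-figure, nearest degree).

042°

Δeast = 18 − -29 = 47.00; Δnorth = 21 − -32 = 53.00.
Bearing = atan2(Δeast, Δnorth) mod 360° = 41.57° ≈ 042°.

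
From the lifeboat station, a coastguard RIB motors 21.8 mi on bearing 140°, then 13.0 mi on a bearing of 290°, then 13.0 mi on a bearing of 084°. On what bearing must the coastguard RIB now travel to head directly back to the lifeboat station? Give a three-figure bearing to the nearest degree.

Leg 1 (140°, 21.8 mi): east 21.8 sin 140° = 14.01, north 21.8 cos 140° = -16.70
Leg 2 (290°, 13.0 mi): east 13.0 sin 290° = -12.22, north 13.0 cos 290° = 4.45
Leg 3 (084°, 13.0 mi): east 13.0 sin 84° = 12.93, north 13.0 cos 84° = 1.36
Net displacement: 14.73 east, -10.89 north. Direction back to start is (-14.73, 10.89): bearing = atan2(-14.73, 10.89) mod 360° = 306.50° ≈ 306°.

306°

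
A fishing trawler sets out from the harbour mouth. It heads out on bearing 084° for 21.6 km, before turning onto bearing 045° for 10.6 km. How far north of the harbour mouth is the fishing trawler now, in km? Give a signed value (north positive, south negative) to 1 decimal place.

Leg 1 (084°, 21.6 km): east 21.6 sin 84° = 21.48, north 21.6 cos 84° = 2.26
Leg 2 (045°, 10.6 km): east 10.6 sin 45° = 7.50, north 10.6 cos 45° = 7.50
Net north component: 9.75 km.

9.8 km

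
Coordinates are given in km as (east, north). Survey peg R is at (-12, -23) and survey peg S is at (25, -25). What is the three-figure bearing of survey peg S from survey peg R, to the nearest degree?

093°

Δeast = 25 − -12 = 37.00; Δnorth = -25 − -23 = -2.00.
Bearing = atan2(Δeast, Δnorth) mod 360° = 93.09° ≈ 093°.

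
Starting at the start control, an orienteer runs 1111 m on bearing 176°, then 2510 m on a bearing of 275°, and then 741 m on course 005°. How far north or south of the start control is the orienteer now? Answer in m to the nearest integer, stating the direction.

151 m south

Leg 1 (176°, 1111 m): east 1111 sin 176° = 77.50, north 1111 cos 176° = -1108.29
Leg 2 (275°, 2510 m): east 2510 sin 275° = -2500.45, north 2510 cos 275° = 218.76
Leg 3 (005°, 741 m): east 741 sin 5° = 64.58, north 741 cos 5° = 738.18
Net north component: -151.35 m.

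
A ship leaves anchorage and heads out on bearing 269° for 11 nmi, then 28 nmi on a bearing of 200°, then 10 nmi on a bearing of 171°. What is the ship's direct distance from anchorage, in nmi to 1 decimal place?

Leg 1 (269°, 11 nmi): east 11 sin 269° = -11.00, north 11 cos 269° = -0.19
Leg 2 (200°, 28 nmi): east 28 sin 200° = -9.58, north 28 cos 200° = -26.31
Leg 3 (171°, 10 nmi): east 10 sin 171° = 1.56, north 10 cos 171° = -9.88
Net: -19.01 east, -36.38 north. Distance = √((-19.01)² + (-36.38)²) = 41.048 nmi.

41.0 nmi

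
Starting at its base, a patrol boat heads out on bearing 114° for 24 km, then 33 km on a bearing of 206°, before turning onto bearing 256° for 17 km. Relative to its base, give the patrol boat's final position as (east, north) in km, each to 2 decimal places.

Leg 1 (114°, 24 km): east 24 sin 114° = 21.93, north 24 cos 114° = -9.76
Leg 2 (206°, 33 km): east 33 sin 206° = -14.47, north 33 cos 206° = -29.66
Leg 3 (256°, 17 km): east 17 sin 256° = -16.50, north 17 cos 256° = -4.11
Summing: -9.04 km east, -43.53 km north → (-9.04, -43.53).

(-9.04, -43.53)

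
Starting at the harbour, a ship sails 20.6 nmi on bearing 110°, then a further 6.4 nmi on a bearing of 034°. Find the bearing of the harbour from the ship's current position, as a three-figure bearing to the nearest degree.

Leg 1 (110°, 20.6 nmi): east 20.6 sin 110° = 19.36, north 20.6 cos 110° = -7.05
Leg 2 (034°, 6.4 nmi): east 6.4 sin 34° = 3.58, north 6.4 cos 34° = 5.31
Net displacement: 22.94 east, -1.74 north. Direction back to start is (-22.94, 1.74): bearing = atan2(-22.94, 1.74) mod 360° = 274.34° ≈ 274°.

274°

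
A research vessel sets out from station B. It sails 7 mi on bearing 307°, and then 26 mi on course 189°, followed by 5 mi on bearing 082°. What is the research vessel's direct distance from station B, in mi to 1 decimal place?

Leg 1 (307°, 7 mi): east 7 sin 307° = -5.59, north 7 cos 307° = 4.21
Leg 2 (189°, 26 mi): east 26 sin 189° = -4.07, north 26 cos 189° = -25.68
Leg 3 (082°, 5 mi): east 5 sin 82° = 4.95, north 5 cos 82° = 0.70
Net: -4.71 east, -20.77 north. Distance = √((-4.71)² + (-20.77)²) = 21.298 mi.

21.3 mi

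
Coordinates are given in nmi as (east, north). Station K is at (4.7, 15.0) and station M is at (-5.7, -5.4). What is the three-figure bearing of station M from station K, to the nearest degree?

207°

Δeast = -5.7 − 4.7 = -10.40; Δnorth = -5.4 − 15.0 = -20.40.
Bearing = atan2(Δeast, Δnorth) mod 360° = 207.01° ≈ 207°.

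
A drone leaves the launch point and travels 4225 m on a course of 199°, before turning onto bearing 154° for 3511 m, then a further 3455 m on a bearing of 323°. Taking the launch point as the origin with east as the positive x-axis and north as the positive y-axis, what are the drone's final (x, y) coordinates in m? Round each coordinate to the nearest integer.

Leg 1 (199°, 4225 m): east 4225 sin 199° = -1375.53, north 4225 cos 199° = -3994.82
Leg 2 (154°, 3511 m): east 3511 sin 154° = 1539.12, north 3511 cos 154° = -3155.67
Leg 3 (323°, 3455 m): east 3455 sin 323° = -2079.27, north 3455 cos 323° = 2759.29
Summing: -1915.68 m east, -4391.20 m north → (-1916, -4391).

(-1916, -4391)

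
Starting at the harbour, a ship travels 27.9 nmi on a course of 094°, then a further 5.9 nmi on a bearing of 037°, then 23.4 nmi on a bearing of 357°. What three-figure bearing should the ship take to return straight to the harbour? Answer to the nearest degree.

Leg 1 (094°, 27.9 nmi): east 27.9 sin 94° = 27.83, north 27.9 cos 94° = -1.95
Leg 2 (037°, 5.9 nmi): east 5.9 sin 37° = 3.55, north 5.9 cos 37° = 4.71
Leg 3 (357°, 23.4 nmi): east 23.4 sin 357° = -1.22, north 23.4 cos 357° = 23.37
Net displacement: 30.16 east, 26.13 north. Direction back to start is (-30.16, -26.13): bearing = atan2(-30.16, -26.13) mod 360° = 229.09° ≈ 229°.

229°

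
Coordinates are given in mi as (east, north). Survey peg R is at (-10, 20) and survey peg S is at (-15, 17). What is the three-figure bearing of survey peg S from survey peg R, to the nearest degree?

Δeast = -15 − -10 = -5.00; Δnorth = 17 − 20 = -3.00.
Bearing = atan2(Δeast, Δnorth) mod 360° = 239.04° ≈ 239°.

239°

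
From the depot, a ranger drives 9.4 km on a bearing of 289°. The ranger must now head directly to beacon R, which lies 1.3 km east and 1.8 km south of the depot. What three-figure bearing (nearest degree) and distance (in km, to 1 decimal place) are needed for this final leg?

116°, 11.3 km

Leg 1 (289°, 9.4 km): east 9.4 sin 289° = -8.89, north 9.4 cos 289° = 3.06
Current position: (-8.89, 3.06). Target: (1.3, -1.8). Remaining: Δeast = 10.19, Δnorth = -4.86.
Bearing = atan2(10.19, -4.86) mod 360° = 115.50°; distance = √((10.19)² + (-4.86)²) = 11.288 km.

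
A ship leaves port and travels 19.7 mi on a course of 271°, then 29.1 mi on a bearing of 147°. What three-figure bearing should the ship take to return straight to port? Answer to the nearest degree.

009°

Leg 1 (271°, 19.7 mi): east 19.7 sin 271° = -19.70, north 19.7 cos 271° = 0.34
Leg 2 (147°, 29.1 mi): east 29.1 sin 147° = 15.85, north 29.1 cos 147° = -24.41
Net displacement: -3.85 east, -24.06 north. Direction back to start is (3.85, 24.06): bearing = atan2(3.85, 24.06) mod 360° = 9.09° ≈ 009°.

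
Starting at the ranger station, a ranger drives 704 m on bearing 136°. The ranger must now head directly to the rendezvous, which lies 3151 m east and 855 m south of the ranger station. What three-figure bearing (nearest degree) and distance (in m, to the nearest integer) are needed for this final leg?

Leg 1 (136°, 704 m): east 704 sin 136° = 489.04, north 704 cos 136° = -506.42
Current position: (489.04, -506.42). Target: (3151, -855). Remaining: Δeast = 2661.96, Δnorth = -348.58.
Bearing = atan2(2661.96, -348.58) mod 360° = 97.46°; distance = √((2661.96)² + (-348.58)²) = 2684.687 m.

097°, 2685 m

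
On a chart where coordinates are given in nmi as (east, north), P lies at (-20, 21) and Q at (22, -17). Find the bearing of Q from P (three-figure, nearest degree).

Δeast = 22 − -20 = 42.00; Δnorth = -17 − 21 = -38.00.
Bearing = atan2(Δeast, Δnorth) mod 360° = 132.14° ≈ 132°.

132°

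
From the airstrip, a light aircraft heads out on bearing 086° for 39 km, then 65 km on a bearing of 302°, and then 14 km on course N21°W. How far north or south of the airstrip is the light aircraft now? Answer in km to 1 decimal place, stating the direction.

Leg 1 (086°, 39 km): east 39 sin 86° = 38.90, north 39 cos 86° = 2.72
Leg 2 (302°, 65 km): east 65 sin 302° = -55.12, north 65 cos 302° = 34.44
Leg 3 (N21°W, 14 km): east 14 sin 339° = -5.02, north 14 cos 339° = 13.07
Net north component: 50.24 km.

50.2 km north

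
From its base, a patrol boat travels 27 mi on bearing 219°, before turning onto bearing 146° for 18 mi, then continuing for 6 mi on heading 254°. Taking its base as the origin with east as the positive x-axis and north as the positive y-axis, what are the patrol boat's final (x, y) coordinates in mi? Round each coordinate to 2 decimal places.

Leg 1 (219°, 27 mi): east 27 sin 219° = -16.99, north 27 cos 219° = -20.98
Leg 2 (146°, 18 mi): east 18 sin 146° = 10.07, north 18 cos 146° = -14.92
Leg 3 (254°, 6 mi): east 6 sin 254° = -5.77, north 6 cos 254° = -1.65
Summing: -12.69 mi east, -37.56 mi north → (-12.69, -37.56).

(-12.69, -37.56)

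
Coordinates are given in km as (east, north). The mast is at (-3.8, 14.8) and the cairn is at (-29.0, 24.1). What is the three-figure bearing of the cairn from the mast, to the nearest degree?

Δeast = -29.0 − -3.8 = -25.20; Δnorth = 24.1 − 14.8 = 9.30.
Bearing = atan2(Δeast, Δnorth) mod 360° = 290.26° ≈ 290°.

290°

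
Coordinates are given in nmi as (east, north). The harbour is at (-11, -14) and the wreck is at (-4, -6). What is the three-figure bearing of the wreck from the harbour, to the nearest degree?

041°

Δeast = -4 − -11 = 7.00; Δnorth = -6 − -14 = 8.00.
Bearing = atan2(Δeast, Δnorth) mod 360° = 41.19° ≈ 041°.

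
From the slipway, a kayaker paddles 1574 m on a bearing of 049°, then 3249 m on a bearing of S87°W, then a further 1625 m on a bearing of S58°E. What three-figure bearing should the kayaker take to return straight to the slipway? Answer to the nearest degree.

Leg 1 (049°, 1574 m): east 1574 sin 49° = 1187.91, north 1574 cos 49° = 1032.64
Leg 2 (S87°W, 3249 m): east 3249 sin 267° = -3244.55, north 3249 cos 267° = -170.04
Leg 3 (S58°E, 1625 m): east 1625 sin 122° = 1378.08, north 1625 cos 122° = -861.12
Net displacement: -678.56 east, 1.48 north. Direction back to start is (678.56, -1.48): bearing = atan2(678.56, -1.48) mod 360° = 90.12° ≈ 090°.

090°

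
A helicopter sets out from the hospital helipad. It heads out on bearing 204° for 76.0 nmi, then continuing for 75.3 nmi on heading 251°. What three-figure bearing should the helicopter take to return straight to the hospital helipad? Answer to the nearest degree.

Leg 1 (204°, 76.0 nmi): east 76.0 sin 204° = -30.91, north 76.0 cos 204° = -69.43
Leg 2 (251°, 75.3 nmi): east 75.3 sin 251° = -71.20, north 75.3 cos 251° = -24.52
Net displacement: -102.11 east, -93.94 north. Direction back to start is (102.11, 93.94): bearing = atan2(102.11, 93.94) mod 360° = 47.38° ≈ 047°.

047°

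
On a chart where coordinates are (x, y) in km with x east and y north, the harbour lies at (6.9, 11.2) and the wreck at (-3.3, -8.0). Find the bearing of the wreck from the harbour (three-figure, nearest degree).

Δeast = -3.3 − 6.9 = -10.20; Δnorth = -8.0 − 11.2 = -19.20.
Bearing = atan2(Δeast, Δnorth) mod 360° = 207.98° ≈ 208°.

208°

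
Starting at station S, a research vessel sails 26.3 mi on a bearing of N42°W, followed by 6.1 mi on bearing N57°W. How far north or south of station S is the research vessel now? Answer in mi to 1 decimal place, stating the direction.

Leg 1 (N42°W, 26.3 mi): east 26.3 sin 318° = -17.60, north 26.3 cos 318° = 19.54
Leg 2 (N57°W, 6.1 mi): east 6.1 sin 303° = -5.12, north 6.1 cos 303° = 3.32
Net north component: 22.87 mi.

22.9 mi north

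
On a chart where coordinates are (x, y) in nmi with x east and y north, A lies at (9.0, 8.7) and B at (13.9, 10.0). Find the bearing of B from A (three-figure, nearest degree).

Δeast = 13.9 − 9.0 = 4.90; Δnorth = 10.0 − 8.7 = 1.30.
Bearing = atan2(Δeast, Δnorth) mod 360° = 75.14° ≈ 075°.

075°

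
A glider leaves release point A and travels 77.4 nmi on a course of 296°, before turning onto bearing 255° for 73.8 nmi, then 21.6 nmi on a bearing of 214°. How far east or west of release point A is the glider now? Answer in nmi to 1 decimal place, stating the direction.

Leg 1 (296°, 77.4 nmi): east 77.4 sin 296° = -69.57, north 77.4 cos 296° = 33.93
Leg 2 (255°, 73.8 nmi): east 73.8 sin 255° = -71.29, north 73.8 cos 255° = -19.10
Leg 3 (214°, 21.6 nmi): east 21.6 sin 214° = -12.08, north 21.6 cos 214° = -17.91
Net east component: -152.93 nmi.

152.9 nmi west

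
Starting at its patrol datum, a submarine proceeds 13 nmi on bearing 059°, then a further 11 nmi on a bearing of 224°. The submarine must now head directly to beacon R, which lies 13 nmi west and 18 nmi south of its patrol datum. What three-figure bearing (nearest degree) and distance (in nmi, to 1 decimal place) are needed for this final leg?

Leg 1 (059°, 13 nmi): east 13 sin 59° = 11.14, north 13 cos 59° = 6.70
Leg 2 (224°, 11 nmi): east 11 sin 224° = -7.64, north 11 cos 224° = -7.91
Current position: (3.50, -1.22). Target: (-13, -18). Remaining: Δeast = -16.50, Δnorth = -16.78.
Bearing = atan2(-16.50, -16.78) mod 360° = 224.52°; distance = √((-16.50)² + (-16.78)²) = 23.537 nmi.

225°, 23.5 nmi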